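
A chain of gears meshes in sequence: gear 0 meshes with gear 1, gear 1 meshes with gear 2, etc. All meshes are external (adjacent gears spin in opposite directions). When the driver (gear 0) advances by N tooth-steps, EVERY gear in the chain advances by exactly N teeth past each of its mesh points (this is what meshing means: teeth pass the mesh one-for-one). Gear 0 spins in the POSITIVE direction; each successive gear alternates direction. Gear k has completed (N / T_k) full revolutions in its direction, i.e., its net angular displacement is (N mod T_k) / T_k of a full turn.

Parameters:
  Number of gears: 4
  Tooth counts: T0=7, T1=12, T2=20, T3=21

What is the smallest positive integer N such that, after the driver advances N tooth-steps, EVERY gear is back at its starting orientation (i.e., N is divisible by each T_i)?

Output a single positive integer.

Answer: 420

Derivation:
Gear k returns to start when N is a multiple of T_k.
All gears at start simultaneously when N is a common multiple of [7, 12, 20, 21]; the smallest such N is lcm(7, 12, 20, 21).
Start: lcm = T0 = 7
Fold in T1=12: gcd(7, 12) = 1; lcm(7, 12) = 7 * 12 / 1 = 84 / 1 = 84
Fold in T2=20: gcd(84, 20) = 4; lcm(84, 20) = 84 * 20 / 4 = 1680 / 4 = 420
Fold in T3=21: gcd(420, 21) = 21; lcm(420, 21) = 420 * 21 / 21 = 8820 / 21 = 420
Full cycle length = 420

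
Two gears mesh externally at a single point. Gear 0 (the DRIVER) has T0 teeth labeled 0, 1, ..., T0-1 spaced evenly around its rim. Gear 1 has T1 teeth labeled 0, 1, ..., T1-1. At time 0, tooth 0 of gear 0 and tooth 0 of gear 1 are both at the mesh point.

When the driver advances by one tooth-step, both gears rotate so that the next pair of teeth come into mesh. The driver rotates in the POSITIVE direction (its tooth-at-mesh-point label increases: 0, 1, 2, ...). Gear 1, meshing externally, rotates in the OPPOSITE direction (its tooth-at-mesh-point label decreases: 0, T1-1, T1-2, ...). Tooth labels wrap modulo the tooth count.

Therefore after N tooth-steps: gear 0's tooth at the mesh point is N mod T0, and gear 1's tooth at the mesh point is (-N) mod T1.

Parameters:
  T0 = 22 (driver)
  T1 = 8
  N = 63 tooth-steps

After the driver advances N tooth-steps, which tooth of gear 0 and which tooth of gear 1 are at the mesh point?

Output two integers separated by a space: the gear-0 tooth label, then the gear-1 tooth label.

Gear 0 (driver, T0=22): tooth at mesh = N mod T0
  63 = 2 * 22 + 19, so 63 mod 22 = 19
  gear 0 tooth = 19
Gear 1 (driven, T1=8): tooth at mesh = (-N) mod T1
  63 = 7 * 8 + 7, so 63 mod 8 = 7
  (-63) mod 8 = (-7) mod 8 = 8 - 7 = 1
Mesh after 63 steps: gear-0 tooth 19 meets gear-1 tooth 1

Answer: 19 1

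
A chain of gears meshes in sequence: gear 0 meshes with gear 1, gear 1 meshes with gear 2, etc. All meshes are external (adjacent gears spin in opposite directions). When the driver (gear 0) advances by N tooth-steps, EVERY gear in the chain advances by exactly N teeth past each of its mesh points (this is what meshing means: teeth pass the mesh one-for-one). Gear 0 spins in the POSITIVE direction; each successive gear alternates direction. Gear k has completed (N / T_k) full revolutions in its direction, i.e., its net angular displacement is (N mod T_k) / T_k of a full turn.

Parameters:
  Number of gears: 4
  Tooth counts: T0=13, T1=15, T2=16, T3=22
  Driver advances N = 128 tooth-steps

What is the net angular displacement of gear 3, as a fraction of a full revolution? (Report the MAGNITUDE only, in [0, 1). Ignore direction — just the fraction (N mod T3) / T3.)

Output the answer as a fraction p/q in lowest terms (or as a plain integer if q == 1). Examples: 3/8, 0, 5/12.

Chain of 4 gears, tooth counts: [13, 15, 16, 22]
  gear 0: T0=13, direction=positive, advance = 128 mod 13 = 11 teeth = 11/13 turn
  gear 1: T1=15, direction=negative, advance = 128 mod 15 = 8 teeth = 8/15 turn
  gear 2: T2=16, direction=positive, advance = 128 mod 16 = 0 teeth = 0/16 turn
  gear 3: T3=22, direction=negative, advance = 128 mod 22 = 18 teeth = 18/22 turn
Gear 3: 128 mod 22 = 18
Fraction = 18 / 22 = 9/11 (gcd(18,22)=2) = 9/11

Answer: 9/11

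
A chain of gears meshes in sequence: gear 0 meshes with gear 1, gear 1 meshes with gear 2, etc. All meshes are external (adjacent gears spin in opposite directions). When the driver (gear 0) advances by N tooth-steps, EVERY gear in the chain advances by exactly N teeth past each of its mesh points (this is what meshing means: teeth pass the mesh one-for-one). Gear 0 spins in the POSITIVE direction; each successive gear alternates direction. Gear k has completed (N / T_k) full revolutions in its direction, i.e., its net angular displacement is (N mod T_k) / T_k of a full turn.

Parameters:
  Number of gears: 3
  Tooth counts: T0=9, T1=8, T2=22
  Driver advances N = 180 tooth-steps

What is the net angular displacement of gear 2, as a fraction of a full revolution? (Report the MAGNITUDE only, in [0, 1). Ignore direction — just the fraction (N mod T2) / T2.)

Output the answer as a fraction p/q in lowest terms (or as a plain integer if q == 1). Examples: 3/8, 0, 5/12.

Answer: 2/11

Derivation:
Chain of 3 gears, tooth counts: [9, 8, 22]
  gear 0: T0=9, direction=positive, advance = 180 mod 9 = 0 teeth = 0/9 turn
  gear 1: T1=8, direction=negative, advance = 180 mod 8 = 4 teeth = 4/8 turn
  gear 2: T2=22, direction=positive, advance = 180 mod 22 = 4 teeth = 4/22 turn
Gear 2: 180 mod 22 = 4
Fraction = 4 / 22 = 2/11 (gcd(4,22)=2) = 2/11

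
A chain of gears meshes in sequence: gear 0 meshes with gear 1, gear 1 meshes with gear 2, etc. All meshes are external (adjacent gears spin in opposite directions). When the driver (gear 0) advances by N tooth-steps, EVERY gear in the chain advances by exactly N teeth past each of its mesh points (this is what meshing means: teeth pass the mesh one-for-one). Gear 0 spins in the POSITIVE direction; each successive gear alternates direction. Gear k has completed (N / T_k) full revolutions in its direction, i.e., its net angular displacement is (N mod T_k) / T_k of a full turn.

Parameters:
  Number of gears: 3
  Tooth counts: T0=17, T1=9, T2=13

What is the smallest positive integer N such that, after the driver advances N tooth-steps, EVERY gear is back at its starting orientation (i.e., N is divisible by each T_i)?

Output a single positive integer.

Gear k returns to start when N is a multiple of T_k.
All gears at start simultaneously when N is a common multiple of [17, 9, 13]; the smallest such N is lcm(17, 9, 13).
Start: lcm = T0 = 17
Fold in T1=9: gcd(17, 9) = 1; lcm(17, 9) = 17 * 9 / 1 = 153 / 1 = 153
Fold in T2=13: gcd(153, 13) = 1; lcm(153, 13) = 153 * 13 / 1 = 1989 / 1 = 1989
Full cycle length = 1989

Answer: 1989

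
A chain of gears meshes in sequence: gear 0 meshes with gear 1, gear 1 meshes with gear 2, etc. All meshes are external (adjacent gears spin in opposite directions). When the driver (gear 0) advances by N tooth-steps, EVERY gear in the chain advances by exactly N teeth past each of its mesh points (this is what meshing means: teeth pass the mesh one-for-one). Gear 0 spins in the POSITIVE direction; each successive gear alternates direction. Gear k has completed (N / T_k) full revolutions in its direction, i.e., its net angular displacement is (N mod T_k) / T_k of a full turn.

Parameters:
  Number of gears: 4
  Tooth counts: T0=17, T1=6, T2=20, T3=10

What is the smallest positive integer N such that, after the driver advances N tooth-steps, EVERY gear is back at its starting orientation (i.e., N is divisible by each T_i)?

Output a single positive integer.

Answer: 1020

Derivation:
Gear k returns to start when N is a multiple of T_k.
All gears at start simultaneously when N is a common multiple of [17, 6, 20, 10]; the smallest such N is lcm(17, 6, 20, 10).
Start: lcm = T0 = 17
Fold in T1=6: gcd(17, 6) = 1; lcm(17, 6) = 17 * 6 / 1 = 102 / 1 = 102
Fold in T2=20: gcd(102, 20) = 2; lcm(102, 20) = 102 * 20 / 2 = 2040 / 2 = 1020
Fold in T3=10: gcd(1020, 10) = 10; lcm(1020, 10) = 1020 * 10 / 10 = 10200 / 10 = 1020
Full cycle length = 1020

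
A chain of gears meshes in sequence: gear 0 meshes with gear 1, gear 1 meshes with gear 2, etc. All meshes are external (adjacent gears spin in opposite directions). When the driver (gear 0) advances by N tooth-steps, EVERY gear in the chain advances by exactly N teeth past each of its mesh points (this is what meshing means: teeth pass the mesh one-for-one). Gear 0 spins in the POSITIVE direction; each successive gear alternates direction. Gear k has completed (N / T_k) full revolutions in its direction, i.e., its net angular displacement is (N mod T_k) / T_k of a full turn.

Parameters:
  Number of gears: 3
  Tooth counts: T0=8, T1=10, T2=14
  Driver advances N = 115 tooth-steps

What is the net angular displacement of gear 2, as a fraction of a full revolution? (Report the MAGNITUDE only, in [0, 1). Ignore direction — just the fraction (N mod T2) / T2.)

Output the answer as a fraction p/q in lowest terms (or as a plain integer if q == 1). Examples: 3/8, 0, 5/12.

Chain of 3 gears, tooth counts: [8, 10, 14]
  gear 0: T0=8, direction=positive, advance = 115 mod 8 = 3 teeth = 3/8 turn
  gear 1: T1=10, direction=negative, advance = 115 mod 10 = 5 teeth = 5/10 turn
  gear 2: T2=14, direction=positive, advance = 115 mod 14 = 3 teeth = 3/14 turn
Gear 2: 115 mod 14 = 3
Fraction = 3 / 14 = 3/14 (gcd(3,14)=1) = 3/14

Answer: 3/14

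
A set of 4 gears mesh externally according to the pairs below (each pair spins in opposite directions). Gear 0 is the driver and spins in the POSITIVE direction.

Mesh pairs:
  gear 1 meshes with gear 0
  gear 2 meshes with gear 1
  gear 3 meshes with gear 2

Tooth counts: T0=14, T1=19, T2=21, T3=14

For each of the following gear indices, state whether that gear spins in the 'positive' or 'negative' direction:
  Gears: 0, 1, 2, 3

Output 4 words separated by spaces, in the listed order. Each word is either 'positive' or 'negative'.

Answer: positive negative positive negative

Derivation:
Gear 0 (driver): positive (depth 0)
  gear 1: meshes with gear 0 -> depth 1 -> negative (opposite of gear 0)
  gear 2: meshes with gear 1 -> depth 2 -> positive (opposite of gear 1)
  gear 3: meshes with gear 2 -> depth 3 -> negative (opposite of gear 2)
Queried indices 0, 1, 2, 3 -> positive, negative, positive, negative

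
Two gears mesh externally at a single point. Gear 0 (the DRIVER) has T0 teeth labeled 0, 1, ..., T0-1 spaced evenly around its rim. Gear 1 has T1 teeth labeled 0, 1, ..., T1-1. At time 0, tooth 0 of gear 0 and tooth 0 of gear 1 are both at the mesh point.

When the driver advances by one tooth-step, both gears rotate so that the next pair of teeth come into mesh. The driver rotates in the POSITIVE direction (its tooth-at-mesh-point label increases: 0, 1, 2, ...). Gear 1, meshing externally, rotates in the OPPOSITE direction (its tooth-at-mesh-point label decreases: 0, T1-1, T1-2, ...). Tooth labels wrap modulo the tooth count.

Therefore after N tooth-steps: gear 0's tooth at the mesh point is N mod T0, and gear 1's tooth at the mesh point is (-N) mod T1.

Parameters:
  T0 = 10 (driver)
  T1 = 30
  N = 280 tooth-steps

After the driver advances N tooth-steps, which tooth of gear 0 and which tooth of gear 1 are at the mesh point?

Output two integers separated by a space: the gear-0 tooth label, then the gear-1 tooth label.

Answer: 0 20

Derivation:
Gear 0 (driver, T0=10): tooth at mesh = N mod T0
  280 = 28 * 10 + 0, so 280 mod 10 = 0
  gear 0 tooth = 0
Gear 1 (driven, T1=30): tooth at mesh = (-N) mod T1
  280 = 9 * 30 + 10, so 280 mod 30 = 10
  (-280) mod 30 = (-10) mod 30 = 30 - 10 = 20
Mesh after 280 steps: gear-0 tooth 0 meets gear-1 tooth 20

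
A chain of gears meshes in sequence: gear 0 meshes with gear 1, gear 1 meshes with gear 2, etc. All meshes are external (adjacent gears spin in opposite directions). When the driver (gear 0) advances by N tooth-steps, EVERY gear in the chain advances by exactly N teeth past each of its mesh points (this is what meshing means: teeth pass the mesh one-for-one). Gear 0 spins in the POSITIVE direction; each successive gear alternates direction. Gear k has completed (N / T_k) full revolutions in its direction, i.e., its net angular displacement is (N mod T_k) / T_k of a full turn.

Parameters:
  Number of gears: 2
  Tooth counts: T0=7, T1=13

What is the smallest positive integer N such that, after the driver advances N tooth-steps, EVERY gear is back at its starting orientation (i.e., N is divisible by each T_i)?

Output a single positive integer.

Gear k returns to start when N is a multiple of T_k.
All gears at start simultaneously when N is a common multiple of [7, 13]; the smallest such N is lcm(7, 13).
Start: lcm = T0 = 7
Fold in T1=13: gcd(7, 13) = 1; lcm(7, 13) = 7 * 13 / 1 = 91 / 1 = 91
Full cycle length = 91

Answer: 91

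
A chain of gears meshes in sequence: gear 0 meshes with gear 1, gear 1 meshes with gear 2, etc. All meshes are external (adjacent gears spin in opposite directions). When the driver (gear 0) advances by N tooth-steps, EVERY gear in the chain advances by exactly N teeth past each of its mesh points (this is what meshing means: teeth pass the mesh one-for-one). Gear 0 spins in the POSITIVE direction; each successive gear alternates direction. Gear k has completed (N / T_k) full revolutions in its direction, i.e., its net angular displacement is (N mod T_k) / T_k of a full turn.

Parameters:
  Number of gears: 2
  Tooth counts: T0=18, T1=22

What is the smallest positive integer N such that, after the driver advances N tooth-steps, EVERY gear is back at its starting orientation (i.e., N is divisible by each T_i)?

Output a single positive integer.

Gear k returns to start when N is a multiple of T_k.
All gears at start simultaneously when N is a common multiple of [18, 22]; the smallest such N is lcm(18, 22).
Start: lcm = T0 = 18
Fold in T1=22: gcd(18, 22) = 2; lcm(18, 22) = 18 * 22 / 2 = 396 / 2 = 198
Full cycle length = 198

Answer: 198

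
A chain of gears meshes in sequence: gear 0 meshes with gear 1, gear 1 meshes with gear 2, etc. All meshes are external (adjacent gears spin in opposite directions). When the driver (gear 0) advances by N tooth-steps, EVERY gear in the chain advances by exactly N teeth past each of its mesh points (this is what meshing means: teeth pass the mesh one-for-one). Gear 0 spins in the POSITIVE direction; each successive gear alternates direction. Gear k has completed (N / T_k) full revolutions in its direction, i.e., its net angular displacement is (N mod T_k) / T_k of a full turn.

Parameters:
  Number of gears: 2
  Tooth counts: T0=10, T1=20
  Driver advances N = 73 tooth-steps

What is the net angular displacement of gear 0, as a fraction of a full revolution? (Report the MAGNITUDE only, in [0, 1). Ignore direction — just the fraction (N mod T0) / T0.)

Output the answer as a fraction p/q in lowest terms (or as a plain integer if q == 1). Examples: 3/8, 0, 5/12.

Chain of 2 gears, tooth counts: [10, 20]
  gear 0: T0=10, direction=positive, advance = 73 mod 10 = 3 teeth = 3/10 turn
  gear 1: T1=20, direction=negative, advance = 73 mod 20 = 13 teeth = 13/20 turn
Gear 0: 73 mod 10 = 3
Fraction = 3 / 10 = 3/10 (gcd(3,10)=1) = 3/10

Answer: 3/10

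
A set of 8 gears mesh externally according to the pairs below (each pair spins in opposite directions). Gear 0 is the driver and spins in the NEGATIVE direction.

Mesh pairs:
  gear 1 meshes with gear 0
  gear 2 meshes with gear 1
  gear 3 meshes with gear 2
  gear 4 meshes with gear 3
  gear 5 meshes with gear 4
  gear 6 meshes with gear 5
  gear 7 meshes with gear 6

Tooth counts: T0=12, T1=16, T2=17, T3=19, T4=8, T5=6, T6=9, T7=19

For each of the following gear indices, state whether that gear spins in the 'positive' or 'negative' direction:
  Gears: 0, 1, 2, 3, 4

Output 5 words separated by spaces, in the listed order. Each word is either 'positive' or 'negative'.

Gear 0 (driver): negative (depth 0)
  gear 1: meshes with gear 0 -> depth 1 -> positive (opposite of gear 0)
  gear 2: meshes with gear 1 -> depth 2 -> negative (opposite of gear 1)
  gear 3: meshes with gear 2 -> depth 3 -> positive (opposite of gear 2)
  gear 4: meshes with gear 3 -> depth 4 -> negative (opposite of gear 3)
  gear 5: meshes with gear 4 -> depth 5 -> positive (opposite of gear 4)
  gear 6: meshes with gear 5 -> depth 6 -> negative (opposite of gear 5)
  gear 7: meshes with gear 6 -> depth 7 -> positive (opposite of gear 6)
Queried indices 0, 1, 2, 3, 4 -> negative, positive, negative, positive, negative

Answer: negative positive negative positive negative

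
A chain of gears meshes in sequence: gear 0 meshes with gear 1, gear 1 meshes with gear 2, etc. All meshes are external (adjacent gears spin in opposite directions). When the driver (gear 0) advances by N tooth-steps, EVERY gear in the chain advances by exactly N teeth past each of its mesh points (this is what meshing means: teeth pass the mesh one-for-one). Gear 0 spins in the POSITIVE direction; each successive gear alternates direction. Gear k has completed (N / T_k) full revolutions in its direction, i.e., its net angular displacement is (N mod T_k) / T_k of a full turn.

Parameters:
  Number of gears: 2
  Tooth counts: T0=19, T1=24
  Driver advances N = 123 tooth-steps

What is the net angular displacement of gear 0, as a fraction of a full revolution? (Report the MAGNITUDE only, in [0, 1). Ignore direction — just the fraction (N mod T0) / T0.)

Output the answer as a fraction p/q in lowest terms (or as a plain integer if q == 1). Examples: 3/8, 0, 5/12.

Answer: 9/19

Derivation:
Chain of 2 gears, tooth counts: [19, 24]
  gear 0: T0=19, direction=positive, advance = 123 mod 19 = 9 teeth = 9/19 turn
  gear 1: T1=24, direction=negative, advance = 123 mod 24 = 3 teeth = 3/24 turn
Gear 0: 123 mod 19 = 9
Fraction = 9 / 19 = 9/19 (gcd(9,19)=1) = 9/19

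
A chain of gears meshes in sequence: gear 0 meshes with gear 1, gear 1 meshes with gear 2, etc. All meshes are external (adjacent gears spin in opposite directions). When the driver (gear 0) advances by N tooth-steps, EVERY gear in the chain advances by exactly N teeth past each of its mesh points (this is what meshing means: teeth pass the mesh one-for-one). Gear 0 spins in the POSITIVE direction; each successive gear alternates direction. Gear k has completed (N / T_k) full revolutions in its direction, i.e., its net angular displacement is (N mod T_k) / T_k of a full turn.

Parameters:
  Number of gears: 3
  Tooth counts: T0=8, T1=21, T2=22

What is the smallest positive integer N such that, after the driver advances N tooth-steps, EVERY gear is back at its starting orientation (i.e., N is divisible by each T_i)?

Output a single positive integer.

Answer: 1848

Derivation:
Gear k returns to start when N is a multiple of T_k.
All gears at start simultaneously when N is a common multiple of [8, 21, 22]; the smallest such N is lcm(8, 21, 22).
Start: lcm = T0 = 8
Fold in T1=21: gcd(8, 21) = 1; lcm(8, 21) = 8 * 21 / 1 = 168 / 1 = 168
Fold in T2=22: gcd(168, 22) = 2; lcm(168, 22) = 168 * 22 / 2 = 3696 / 2 = 1848
Full cycle length = 1848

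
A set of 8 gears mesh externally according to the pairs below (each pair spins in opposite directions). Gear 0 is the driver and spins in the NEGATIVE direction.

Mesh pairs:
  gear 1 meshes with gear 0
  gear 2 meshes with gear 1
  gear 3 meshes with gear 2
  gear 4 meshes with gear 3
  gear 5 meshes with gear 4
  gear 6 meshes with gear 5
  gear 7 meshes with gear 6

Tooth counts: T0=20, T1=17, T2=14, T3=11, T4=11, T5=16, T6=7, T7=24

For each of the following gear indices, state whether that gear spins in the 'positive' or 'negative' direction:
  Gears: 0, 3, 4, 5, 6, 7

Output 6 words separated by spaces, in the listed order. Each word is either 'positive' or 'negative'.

Answer: negative positive negative positive negative positive

Derivation:
Gear 0 (driver): negative (depth 0)
  gear 1: meshes with gear 0 -> depth 1 -> positive (opposite of gear 0)
  gear 2: meshes with gear 1 -> depth 2 -> negative (opposite of gear 1)
  gear 3: meshes with gear 2 -> depth 3 -> positive (opposite of gear 2)
  gear 4: meshes with gear 3 -> depth 4 -> negative (opposite of gear 3)
  gear 5: meshes with gear 4 -> depth 5 -> positive (opposite of gear 4)
  gear 6: meshes with gear 5 -> depth 6 -> negative (opposite of gear 5)
  gear 7: meshes with gear 6 -> depth 7 -> positive (opposite of gear 6)
Queried indices 0, 3, 4, 5, 6, 7 -> negative, positive, negative, positive, negative, positive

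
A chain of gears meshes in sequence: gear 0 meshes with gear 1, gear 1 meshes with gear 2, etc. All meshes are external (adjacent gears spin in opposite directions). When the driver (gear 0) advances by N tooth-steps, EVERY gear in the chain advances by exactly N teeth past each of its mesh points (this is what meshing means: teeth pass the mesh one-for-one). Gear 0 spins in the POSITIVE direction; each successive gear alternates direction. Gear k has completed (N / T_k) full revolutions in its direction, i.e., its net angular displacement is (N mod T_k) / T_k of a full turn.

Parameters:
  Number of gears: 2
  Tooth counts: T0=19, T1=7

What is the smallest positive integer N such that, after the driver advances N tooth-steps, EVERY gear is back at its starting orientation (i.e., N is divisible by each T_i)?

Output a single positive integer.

Gear k returns to start when N is a multiple of T_k.
All gears at start simultaneously when N is a common multiple of [19, 7]; the smallest such N is lcm(19, 7).
Start: lcm = T0 = 19
Fold in T1=7: gcd(19, 7) = 1; lcm(19, 7) = 19 * 7 / 1 = 133 / 1 = 133
Full cycle length = 133

Answer: 133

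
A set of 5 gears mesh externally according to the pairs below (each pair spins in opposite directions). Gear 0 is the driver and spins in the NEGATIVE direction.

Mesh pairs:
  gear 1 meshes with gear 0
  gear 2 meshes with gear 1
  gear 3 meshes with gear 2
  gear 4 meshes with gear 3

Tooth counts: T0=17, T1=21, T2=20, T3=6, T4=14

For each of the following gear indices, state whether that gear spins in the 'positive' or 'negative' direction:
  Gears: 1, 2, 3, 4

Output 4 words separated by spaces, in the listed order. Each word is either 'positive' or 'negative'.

Gear 0 (driver): negative (depth 0)
  gear 1: meshes with gear 0 -> depth 1 -> positive (opposite of gear 0)
  gear 2: meshes with gear 1 -> depth 2 -> negative (opposite of gear 1)
  gear 3: meshes with gear 2 -> depth 3 -> positive (opposite of gear 2)
  gear 4: meshes with gear 3 -> depth 4 -> negative (opposite of gear 3)
Queried indices 1, 2, 3, 4 -> positive, negative, positive, negative

Answer: positive negative positive negative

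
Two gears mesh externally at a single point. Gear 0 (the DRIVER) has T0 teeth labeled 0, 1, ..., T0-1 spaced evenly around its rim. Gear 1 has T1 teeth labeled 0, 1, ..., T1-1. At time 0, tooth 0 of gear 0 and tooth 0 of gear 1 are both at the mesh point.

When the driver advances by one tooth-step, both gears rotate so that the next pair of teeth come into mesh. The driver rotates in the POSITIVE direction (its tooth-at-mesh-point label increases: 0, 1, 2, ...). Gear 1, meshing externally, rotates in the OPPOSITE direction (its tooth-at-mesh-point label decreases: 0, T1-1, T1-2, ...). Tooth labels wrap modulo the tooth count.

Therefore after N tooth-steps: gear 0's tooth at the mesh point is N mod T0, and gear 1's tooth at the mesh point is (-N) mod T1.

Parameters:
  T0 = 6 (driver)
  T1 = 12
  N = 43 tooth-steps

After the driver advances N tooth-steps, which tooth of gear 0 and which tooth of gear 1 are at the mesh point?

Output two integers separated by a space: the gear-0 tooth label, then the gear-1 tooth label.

Gear 0 (driver, T0=6): tooth at mesh = N mod T0
  43 = 7 * 6 + 1, so 43 mod 6 = 1
  gear 0 tooth = 1
Gear 1 (driven, T1=12): tooth at mesh = (-N) mod T1
  43 = 3 * 12 + 7, so 43 mod 12 = 7
  (-43) mod 12 = (-7) mod 12 = 12 - 7 = 5
Mesh after 43 steps: gear-0 tooth 1 meets gear-1 tooth 5

Answer: 1 5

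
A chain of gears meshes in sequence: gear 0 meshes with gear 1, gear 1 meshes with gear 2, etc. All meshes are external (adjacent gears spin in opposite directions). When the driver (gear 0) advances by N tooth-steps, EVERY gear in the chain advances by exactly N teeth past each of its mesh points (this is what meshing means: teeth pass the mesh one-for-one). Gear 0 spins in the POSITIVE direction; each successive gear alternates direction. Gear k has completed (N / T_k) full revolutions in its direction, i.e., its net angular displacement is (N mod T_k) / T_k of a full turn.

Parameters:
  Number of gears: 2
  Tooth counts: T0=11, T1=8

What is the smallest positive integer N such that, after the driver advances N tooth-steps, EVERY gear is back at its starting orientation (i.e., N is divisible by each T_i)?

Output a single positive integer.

Gear k returns to start when N is a multiple of T_k.
All gears at start simultaneously when N is a common multiple of [11, 8]; the smallest such N is lcm(11, 8).
Start: lcm = T0 = 11
Fold in T1=8: gcd(11, 8) = 1; lcm(11, 8) = 11 * 8 / 1 = 88 / 1 = 88
Full cycle length = 88

Answer: 88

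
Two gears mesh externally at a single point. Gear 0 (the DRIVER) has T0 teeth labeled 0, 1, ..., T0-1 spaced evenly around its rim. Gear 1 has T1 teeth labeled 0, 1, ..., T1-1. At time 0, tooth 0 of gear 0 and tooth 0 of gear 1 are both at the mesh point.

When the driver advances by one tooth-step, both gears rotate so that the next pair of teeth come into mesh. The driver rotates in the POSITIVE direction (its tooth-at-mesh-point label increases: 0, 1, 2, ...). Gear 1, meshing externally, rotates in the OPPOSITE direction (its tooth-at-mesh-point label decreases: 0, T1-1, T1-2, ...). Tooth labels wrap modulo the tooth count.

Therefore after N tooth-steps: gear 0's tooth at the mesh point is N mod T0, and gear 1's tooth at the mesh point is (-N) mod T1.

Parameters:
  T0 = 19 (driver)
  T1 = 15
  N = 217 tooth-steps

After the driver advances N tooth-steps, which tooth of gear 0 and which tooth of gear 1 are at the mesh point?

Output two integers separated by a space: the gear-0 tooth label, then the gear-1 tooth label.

Gear 0 (driver, T0=19): tooth at mesh = N mod T0
  217 = 11 * 19 + 8, so 217 mod 19 = 8
  gear 0 tooth = 8
Gear 1 (driven, T1=15): tooth at mesh = (-N) mod T1
  217 = 14 * 15 + 7, so 217 mod 15 = 7
  (-217) mod 15 = (-7) mod 15 = 15 - 7 = 8
Mesh after 217 steps: gear-0 tooth 8 meets gear-1 tooth 8

Answer: 8 8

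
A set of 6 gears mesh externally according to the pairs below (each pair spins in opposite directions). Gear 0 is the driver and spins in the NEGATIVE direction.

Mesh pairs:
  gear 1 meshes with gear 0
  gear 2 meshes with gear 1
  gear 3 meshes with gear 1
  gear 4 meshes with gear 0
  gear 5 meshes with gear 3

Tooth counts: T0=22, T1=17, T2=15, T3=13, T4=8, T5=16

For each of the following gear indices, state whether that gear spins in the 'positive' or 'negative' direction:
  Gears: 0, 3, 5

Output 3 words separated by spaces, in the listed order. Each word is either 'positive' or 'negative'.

Gear 0 (driver): negative (depth 0)
  gear 1: meshes with gear 0 -> depth 1 -> positive (opposite of gear 0)
  gear 2: meshes with gear 1 -> depth 2 -> negative (opposite of gear 1)
  gear 3: meshes with gear 1 -> depth 2 -> negative (opposite of gear 1)
  gear 4: meshes with gear 0 -> depth 1 -> positive (opposite of gear 0)
  gear 5: meshes with gear 3 -> depth 3 -> positive (opposite of gear 3)
Queried indices 0, 3, 5 -> negative, negative, positive

Answer: negative negative positive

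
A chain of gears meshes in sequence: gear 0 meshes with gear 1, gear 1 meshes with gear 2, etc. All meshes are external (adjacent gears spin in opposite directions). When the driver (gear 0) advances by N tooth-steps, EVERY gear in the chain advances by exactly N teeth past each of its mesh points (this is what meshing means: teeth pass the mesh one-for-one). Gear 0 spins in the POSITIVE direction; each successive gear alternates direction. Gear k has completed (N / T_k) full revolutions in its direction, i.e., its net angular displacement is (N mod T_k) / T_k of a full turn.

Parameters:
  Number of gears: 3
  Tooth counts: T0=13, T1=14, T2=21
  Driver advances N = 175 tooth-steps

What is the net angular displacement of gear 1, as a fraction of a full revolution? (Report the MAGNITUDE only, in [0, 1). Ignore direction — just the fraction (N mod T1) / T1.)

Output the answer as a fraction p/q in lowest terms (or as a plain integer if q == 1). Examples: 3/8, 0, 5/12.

Chain of 3 gears, tooth counts: [13, 14, 21]
  gear 0: T0=13, direction=positive, advance = 175 mod 13 = 6 teeth = 6/13 turn
  gear 1: T1=14, direction=negative, advance = 175 mod 14 = 7 teeth = 7/14 turn
  gear 2: T2=21, direction=positive, advance = 175 mod 21 = 7 teeth = 7/21 turn
Gear 1: 175 mod 14 = 7
Fraction = 7 / 14 = 1/2 (gcd(7,14)=7) = 1/2

Answer: 1/2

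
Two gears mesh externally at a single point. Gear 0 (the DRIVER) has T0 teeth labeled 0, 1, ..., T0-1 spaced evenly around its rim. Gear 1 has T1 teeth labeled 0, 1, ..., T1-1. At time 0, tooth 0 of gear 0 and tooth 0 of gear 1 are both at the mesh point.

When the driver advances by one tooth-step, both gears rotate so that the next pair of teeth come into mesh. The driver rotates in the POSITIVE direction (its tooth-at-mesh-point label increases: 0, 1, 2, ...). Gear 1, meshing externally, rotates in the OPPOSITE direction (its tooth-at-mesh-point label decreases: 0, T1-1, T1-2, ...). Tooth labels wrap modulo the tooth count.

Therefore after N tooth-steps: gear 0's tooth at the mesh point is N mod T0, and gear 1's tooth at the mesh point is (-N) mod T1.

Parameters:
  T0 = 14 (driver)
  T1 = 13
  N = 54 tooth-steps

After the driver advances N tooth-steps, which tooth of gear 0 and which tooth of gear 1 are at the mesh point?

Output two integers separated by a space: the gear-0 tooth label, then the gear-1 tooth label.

Answer: 12 11

Derivation:
Gear 0 (driver, T0=14): tooth at mesh = N mod T0
  54 = 3 * 14 + 12, so 54 mod 14 = 12
  gear 0 tooth = 12
Gear 1 (driven, T1=13): tooth at mesh = (-N) mod T1
  54 = 4 * 13 + 2, so 54 mod 13 = 2
  (-54) mod 13 = (-2) mod 13 = 13 - 2 = 11
Mesh after 54 steps: gear-0 tooth 12 meets gear-1 tooth 11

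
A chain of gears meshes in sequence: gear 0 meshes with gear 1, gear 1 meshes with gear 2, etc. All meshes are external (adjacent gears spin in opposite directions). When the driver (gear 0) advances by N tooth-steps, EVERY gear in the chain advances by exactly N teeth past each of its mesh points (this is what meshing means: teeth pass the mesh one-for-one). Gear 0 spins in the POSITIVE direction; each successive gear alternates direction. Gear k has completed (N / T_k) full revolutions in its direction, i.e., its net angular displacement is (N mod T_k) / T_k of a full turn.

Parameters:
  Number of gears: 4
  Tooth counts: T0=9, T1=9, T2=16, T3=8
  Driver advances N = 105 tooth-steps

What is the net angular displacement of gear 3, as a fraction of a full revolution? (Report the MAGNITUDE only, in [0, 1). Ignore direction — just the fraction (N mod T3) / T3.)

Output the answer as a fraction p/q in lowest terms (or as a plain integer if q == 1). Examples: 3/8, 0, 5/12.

Chain of 4 gears, tooth counts: [9, 9, 16, 8]
  gear 0: T0=9, direction=positive, advance = 105 mod 9 = 6 teeth = 6/9 turn
  gear 1: T1=9, direction=negative, advance = 105 mod 9 = 6 teeth = 6/9 turn
  gear 2: T2=16, direction=positive, advance = 105 mod 16 = 9 teeth = 9/16 turn
  gear 3: T3=8, direction=negative, advance = 105 mod 8 = 1 teeth = 1/8 turn
Gear 3: 105 mod 8 = 1
Fraction = 1 / 8 = 1/8 (gcd(1,8)=1) = 1/8

Answer: 1/8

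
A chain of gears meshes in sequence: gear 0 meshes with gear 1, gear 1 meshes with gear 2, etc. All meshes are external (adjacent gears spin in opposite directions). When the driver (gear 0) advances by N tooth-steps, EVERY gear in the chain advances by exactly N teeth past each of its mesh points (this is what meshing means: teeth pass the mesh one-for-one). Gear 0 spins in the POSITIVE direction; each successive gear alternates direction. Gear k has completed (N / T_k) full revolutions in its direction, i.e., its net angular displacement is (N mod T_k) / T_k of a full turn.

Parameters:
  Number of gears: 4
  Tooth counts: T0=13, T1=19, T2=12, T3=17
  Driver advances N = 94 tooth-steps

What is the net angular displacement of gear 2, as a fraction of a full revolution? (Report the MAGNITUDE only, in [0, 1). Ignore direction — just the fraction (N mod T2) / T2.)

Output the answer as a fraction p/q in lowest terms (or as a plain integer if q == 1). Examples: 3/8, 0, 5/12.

Chain of 4 gears, tooth counts: [13, 19, 12, 17]
  gear 0: T0=13, direction=positive, advance = 94 mod 13 = 3 teeth = 3/13 turn
  gear 1: T1=19, direction=negative, advance = 94 mod 19 = 18 teeth = 18/19 turn
  gear 2: T2=12, direction=positive, advance = 94 mod 12 = 10 teeth = 10/12 turn
  gear 3: T3=17, direction=negative, advance = 94 mod 17 = 9 teeth = 9/17 turn
Gear 2: 94 mod 12 = 10
Fraction = 10 / 12 = 5/6 (gcd(10,12)=2) = 5/6

Answer: 5/6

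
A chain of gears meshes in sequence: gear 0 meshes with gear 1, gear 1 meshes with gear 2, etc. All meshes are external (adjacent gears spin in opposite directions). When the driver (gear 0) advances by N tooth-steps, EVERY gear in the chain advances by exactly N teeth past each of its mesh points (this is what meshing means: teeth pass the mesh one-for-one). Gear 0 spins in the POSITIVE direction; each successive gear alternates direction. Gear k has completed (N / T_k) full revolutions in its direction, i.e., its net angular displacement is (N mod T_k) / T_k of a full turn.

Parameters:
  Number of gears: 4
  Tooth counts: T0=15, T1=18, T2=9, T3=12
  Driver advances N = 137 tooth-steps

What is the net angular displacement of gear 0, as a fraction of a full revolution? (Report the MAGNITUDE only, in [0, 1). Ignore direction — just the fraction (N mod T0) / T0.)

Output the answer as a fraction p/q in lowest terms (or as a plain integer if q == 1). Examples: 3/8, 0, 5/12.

Answer: 2/15

Derivation:
Chain of 4 gears, tooth counts: [15, 18, 9, 12]
  gear 0: T0=15, direction=positive, advance = 137 mod 15 = 2 teeth = 2/15 turn
  gear 1: T1=18, direction=negative, advance = 137 mod 18 = 11 teeth = 11/18 turn
  gear 2: T2=9, direction=positive, advance = 137 mod 9 = 2 teeth = 2/9 turn
  gear 3: T3=12, direction=negative, advance = 137 mod 12 = 5 teeth = 5/12 turn
Gear 0: 137 mod 15 = 2
Fraction = 2 / 15 = 2/15 (gcd(2,15)=1) = 2/15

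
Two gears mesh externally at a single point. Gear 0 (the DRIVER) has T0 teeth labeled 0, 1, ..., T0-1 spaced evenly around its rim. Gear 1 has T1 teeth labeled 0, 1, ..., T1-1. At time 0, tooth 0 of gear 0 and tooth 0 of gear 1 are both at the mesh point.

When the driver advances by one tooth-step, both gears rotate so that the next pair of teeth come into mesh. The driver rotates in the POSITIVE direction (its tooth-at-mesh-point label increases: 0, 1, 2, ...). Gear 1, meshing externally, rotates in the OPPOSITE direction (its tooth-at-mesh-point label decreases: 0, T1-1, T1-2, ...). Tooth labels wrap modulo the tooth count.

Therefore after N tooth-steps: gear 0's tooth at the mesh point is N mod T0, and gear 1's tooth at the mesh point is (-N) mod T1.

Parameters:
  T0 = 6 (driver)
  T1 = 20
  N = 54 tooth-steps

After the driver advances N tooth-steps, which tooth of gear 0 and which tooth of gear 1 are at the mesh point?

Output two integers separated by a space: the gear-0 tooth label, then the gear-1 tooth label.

Gear 0 (driver, T0=6): tooth at mesh = N mod T0
  54 = 9 * 6 + 0, so 54 mod 6 = 0
  gear 0 tooth = 0
Gear 1 (driven, T1=20): tooth at mesh = (-N) mod T1
  54 = 2 * 20 + 14, so 54 mod 20 = 14
  (-54) mod 20 = (-14) mod 20 = 20 - 14 = 6
Mesh after 54 steps: gear-0 tooth 0 meets gear-1 tooth 6

Answer: 0 6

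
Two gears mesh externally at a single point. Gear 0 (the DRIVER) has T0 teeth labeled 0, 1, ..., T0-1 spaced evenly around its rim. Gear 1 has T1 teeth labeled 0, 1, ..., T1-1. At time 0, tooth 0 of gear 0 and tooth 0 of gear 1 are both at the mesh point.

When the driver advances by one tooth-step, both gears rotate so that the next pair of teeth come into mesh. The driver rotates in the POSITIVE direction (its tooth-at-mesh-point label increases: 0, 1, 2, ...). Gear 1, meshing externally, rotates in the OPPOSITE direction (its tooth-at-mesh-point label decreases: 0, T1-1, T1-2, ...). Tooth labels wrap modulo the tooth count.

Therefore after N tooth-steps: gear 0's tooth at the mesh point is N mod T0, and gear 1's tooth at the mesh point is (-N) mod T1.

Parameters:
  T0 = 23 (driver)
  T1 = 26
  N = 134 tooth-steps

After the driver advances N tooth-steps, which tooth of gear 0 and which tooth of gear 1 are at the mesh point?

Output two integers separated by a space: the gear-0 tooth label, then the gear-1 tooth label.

Gear 0 (driver, T0=23): tooth at mesh = N mod T0
  134 = 5 * 23 + 19, so 134 mod 23 = 19
  gear 0 tooth = 19
Gear 1 (driven, T1=26): tooth at mesh = (-N) mod T1
  134 = 5 * 26 + 4, so 134 mod 26 = 4
  (-134) mod 26 = (-4) mod 26 = 26 - 4 = 22
Mesh after 134 steps: gear-0 tooth 19 meets gear-1 tooth 22

Answer: 19 22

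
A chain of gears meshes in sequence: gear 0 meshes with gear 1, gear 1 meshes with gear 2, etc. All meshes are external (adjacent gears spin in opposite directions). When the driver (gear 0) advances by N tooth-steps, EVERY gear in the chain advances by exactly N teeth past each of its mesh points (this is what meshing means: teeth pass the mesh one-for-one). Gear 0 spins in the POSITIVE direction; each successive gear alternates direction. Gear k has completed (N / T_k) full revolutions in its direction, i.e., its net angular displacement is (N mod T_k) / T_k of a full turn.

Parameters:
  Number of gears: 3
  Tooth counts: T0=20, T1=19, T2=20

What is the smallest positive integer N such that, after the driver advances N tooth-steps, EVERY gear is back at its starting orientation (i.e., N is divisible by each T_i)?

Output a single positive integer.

Answer: 380

Derivation:
Gear k returns to start when N is a multiple of T_k.
All gears at start simultaneously when N is a common multiple of [20, 19, 20]; the smallest such N is lcm(20, 19, 20).
Start: lcm = T0 = 20
Fold in T1=19: gcd(20, 19) = 1; lcm(20, 19) = 20 * 19 / 1 = 380 / 1 = 380
Fold in T2=20: gcd(380, 20) = 20; lcm(380, 20) = 380 * 20 / 20 = 7600 / 20 = 380
Full cycle length = 380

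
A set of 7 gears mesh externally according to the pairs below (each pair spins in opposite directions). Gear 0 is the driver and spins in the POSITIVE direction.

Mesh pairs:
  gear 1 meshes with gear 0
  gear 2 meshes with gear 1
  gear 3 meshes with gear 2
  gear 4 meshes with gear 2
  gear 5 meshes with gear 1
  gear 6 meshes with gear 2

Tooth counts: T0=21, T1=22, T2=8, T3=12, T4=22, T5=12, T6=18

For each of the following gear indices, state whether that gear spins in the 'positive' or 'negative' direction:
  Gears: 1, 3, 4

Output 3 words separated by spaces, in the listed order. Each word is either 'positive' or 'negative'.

Gear 0 (driver): positive (depth 0)
  gear 1: meshes with gear 0 -> depth 1 -> negative (opposite of gear 0)
  gear 2: meshes with gear 1 -> depth 2 -> positive (opposite of gear 1)
  gear 3: meshes with gear 2 -> depth 3 -> negative (opposite of gear 2)
  gear 4: meshes with gear 2 -> depth 3 -> negative (opposite of gear 2)
  gear 5: meshes with gear 1 -> depth 2 -> positive (opposite of gear 1)
  gear 6: meshes with gear 2 -> depth 3 -> negative (opposite of gear 2)
Queried indices 1, 3, 4 -> negative, negative, negative

Answer: negative negative negative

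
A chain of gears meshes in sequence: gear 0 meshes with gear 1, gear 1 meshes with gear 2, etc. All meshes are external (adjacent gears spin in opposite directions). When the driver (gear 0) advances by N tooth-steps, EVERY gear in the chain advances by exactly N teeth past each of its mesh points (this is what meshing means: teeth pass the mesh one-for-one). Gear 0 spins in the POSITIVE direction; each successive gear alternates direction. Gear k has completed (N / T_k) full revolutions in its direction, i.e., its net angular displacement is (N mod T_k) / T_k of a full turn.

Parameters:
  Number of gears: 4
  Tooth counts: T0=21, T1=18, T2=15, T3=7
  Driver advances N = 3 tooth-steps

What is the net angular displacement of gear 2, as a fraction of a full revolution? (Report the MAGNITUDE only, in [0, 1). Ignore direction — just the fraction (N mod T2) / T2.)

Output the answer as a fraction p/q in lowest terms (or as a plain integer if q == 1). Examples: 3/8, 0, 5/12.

Answer: 1/5

Derivation:
Chain of 4 gears, tooth counts: [21, 18, 15, 7]
  gear 0: T0=21, direction=positive, advance = 3 mod 21 = 3 teeth = 3/21 turn
  gear 1: T1=18, direction=negative, advance = 3 mod 18 = 3 teeth = 3/18 turn
  gear 2: T2=15, direction=positive, advance = 3 mod 15 = 3 teeth = 3/15 turn
  gear 3: T3=7, direction=negative, advance = 3 mod 7 = 3 teeth = 3/7 turn
Gear 2: 3 mod 15 = 3
Fraction = 3 / 15 = 1/5 (gcd(3,15)=3) = 1/5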